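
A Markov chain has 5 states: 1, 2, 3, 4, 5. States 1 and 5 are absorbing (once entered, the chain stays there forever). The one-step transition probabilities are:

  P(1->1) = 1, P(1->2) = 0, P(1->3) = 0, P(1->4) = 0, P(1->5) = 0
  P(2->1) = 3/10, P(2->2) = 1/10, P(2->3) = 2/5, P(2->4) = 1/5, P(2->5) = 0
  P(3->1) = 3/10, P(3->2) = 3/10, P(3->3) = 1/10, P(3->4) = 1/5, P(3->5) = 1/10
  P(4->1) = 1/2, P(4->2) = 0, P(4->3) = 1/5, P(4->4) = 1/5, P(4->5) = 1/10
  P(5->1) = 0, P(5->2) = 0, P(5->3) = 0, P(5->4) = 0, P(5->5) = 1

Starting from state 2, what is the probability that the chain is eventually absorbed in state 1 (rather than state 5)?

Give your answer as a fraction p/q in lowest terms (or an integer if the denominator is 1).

Let a_i = P(absorbed in 1 | start in state i).
Boundary conditions: a_1 = 1, a_5 = 0.
For each transient state i, a_i = sum_j P(i->j) * a_j:
  a_2 = 3/10*a_1 + 1/10*a_2 + 2/5*a_3 + 1/5*a_4 + 0*a_5
  a_3 = 3/10*a_1 + 3/10*a_2 + 1/10*a_3 + 1/5*a_4 + 1/10*a_5
  a_4 = 1/2*a_1 + 0*a_2 + 1/5*a_3 + 1/5*a_4 + 1/10*a_5

Substituting a_1 = 1 and a_5 = 0, rearrange to (I - Q) a = r where r[i] = P(i -> 1):
  [9/10, -2/5, -1/5] . (a_2, a_3, a_4) = 3/10
  [-3/10, 9/10, -1/5] . (a_2, a_3, a_4) = 3/10
  [0, -1/5, 4/5] . (a_2, a_3, a_4) = 1/2

Solving yields:
  a_2 = 221/252
  a_3 = 17/21
  a_4 = 139/168

Starting state is 2, so the absorption probability is a_2 = 221/252.

Answer: 221/252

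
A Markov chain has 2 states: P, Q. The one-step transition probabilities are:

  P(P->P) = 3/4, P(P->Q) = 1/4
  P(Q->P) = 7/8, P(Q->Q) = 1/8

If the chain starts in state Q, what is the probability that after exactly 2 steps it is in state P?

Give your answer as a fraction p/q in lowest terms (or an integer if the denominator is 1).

Answer: 49/64

Derivation:
Computing P^2 by repeated multiplication:
P^1 =
  P: [3/4, 1/4]
  Q: [7/8, 1/8]
P^2 =
  P: [25/32, 7/32]
  Q: [49/64, 15/64]

(P^2)[Q -> P] = 49/64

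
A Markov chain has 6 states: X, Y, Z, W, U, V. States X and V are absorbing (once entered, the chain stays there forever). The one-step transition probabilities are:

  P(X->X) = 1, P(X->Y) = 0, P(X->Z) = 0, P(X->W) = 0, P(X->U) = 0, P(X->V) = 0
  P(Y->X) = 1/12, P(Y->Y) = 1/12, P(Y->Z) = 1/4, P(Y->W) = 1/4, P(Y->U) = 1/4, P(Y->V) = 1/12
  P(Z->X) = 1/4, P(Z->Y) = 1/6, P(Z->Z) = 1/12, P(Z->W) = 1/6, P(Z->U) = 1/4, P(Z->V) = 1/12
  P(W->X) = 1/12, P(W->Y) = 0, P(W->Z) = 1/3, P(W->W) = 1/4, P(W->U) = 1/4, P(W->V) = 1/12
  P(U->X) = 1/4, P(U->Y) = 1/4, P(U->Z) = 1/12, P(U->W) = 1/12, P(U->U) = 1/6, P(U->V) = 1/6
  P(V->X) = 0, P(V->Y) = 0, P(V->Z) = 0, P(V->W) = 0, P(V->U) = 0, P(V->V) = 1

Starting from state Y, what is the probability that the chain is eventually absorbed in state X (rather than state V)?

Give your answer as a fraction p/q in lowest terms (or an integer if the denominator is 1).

Answer: 313/521

Derivation:
Let a_i = P(absorbed in X | start in state i).
Boundary conditions: a_X = 1, a_V = 0.
For each transient state i, a_i = sum_j P(i->j) * a_j:
  a_Y = 1/12*a_X + 1/12*a_Y + 1/4*a_Z + 1/4*a_W + 1/4*a_U + 1/12*a_V
  a_Z = 1/4*a_X + 1/6*a_Y + 1/12*a_Z + 1/6*a_W + 1/4*a_U + 1/12*a_V
  a_W = 1/12*a_X + 0*a_Y + 1/3*a_Z + 1/4*a_W + 1/4*a_U + 1/12*a_V
  a_U = 1/4*a_X + 1/4*a_Y + 1/12*a_Z + 1/12*a_W + 1/6*a_U + 1/6*a_V

Substituting a_X = 1 and a_V = 0, rearrange to (I - Q) a = r where r[i] = P(i -> X):
  [11/12, -1/4, -1/4, -1/4] . (a_Y, a_Z, a_W, a_U) = 1/12
  [-1/6, 11/12, -1/6, -1/4] . (a_Y, a_Z, a_W, a_U) = 1/4
  [0, -1/3, 3/4, -1/4] . (a_Y, a_Z, a_W, a_U) = 1/12
  [-1/4, -1/12, -1/12, 5/6] . (a_Y, a_Z, a_W, a_U) = 1/4

Solving yields:
  a_Y = 313/521
  a_Z = 4453/6773
  a_W = 4101/6773
  a_U = 316/521

Starting state is Y, so the absorption probability is a_Y = 313/521.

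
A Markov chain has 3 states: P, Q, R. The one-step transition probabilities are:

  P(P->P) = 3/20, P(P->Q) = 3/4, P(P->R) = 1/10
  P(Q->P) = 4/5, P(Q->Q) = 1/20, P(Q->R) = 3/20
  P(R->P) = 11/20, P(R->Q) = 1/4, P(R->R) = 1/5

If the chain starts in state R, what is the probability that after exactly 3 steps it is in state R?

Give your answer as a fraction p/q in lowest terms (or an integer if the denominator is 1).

Answer: 137/1000

Derivation:
Computing P^3 by repeated multiplication:
P^1 =
  P: [3/20, 3/4, 1/10]
  Q: [4/5, 1/20, 3/20]
  R: [11/20, 1/4, 1/5]
P^2 =
  P: [271/400, 7/40, 59/400]
  Q: [97/400, 16/25, 47/400]
  R: [157/400, 19/40, 53/400]
P^3 =
  P: [1291/4000, 443/800, 247/2000]
  Q: [613/1000, 973/4000, 23/160]
  R: [2047/4000, 281/800, 137/1000]

(P^3)[R -> R] = 137/1000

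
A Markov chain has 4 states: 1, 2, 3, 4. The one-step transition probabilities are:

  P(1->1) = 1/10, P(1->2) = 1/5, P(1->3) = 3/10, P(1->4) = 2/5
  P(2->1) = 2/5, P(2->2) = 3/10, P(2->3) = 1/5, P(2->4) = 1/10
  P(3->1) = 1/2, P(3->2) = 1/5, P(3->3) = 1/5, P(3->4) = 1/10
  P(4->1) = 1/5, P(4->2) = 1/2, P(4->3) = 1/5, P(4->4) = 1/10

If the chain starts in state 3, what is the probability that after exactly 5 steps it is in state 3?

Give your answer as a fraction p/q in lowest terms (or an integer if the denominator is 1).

Answer: 919/4000

Derivation:
Computing P^5 by repeated multiplication:
P^1 =
  1: [1/10, 1/5, 3/10, 2/5]
  2: [2/5, 3/10, 1/5, 1/10]
  3: [1/2, 1/5, 1/5, 1/10]
  4: [1/5, 1/2, 1/5, 1/10]
P^2 =
  1: [8/25, 17/50, 21/100, 13/100]
  2: [7/25, 13/50, 6/25, 11/50]
  3: [1/4, 1/4, 1/4, 1/4]
  4: [17/50, 7/25, 11/50, 4/25]
P^3 =
  1: [299/1000, 273/1000, 29/125, 49/250]
  2: [37/125, 73/250, 57/250, 23/125]
  3: [3/10, 3/10, 9/40, 7/40]
  4: [36/125, 69/250, 117/500, 101/500]
P^4 =
  1: [2943/10000, 2861/10000, 2299/10000, 1897/10000]
  2: [743/2500, 711/2500, 287/1250, 118/625]
  3: [119/400, 113/400, 23/100, 19/100]
  4: [1483/5000, 1441/5000, 143/625, 233/1250]
P^5 =
  1: [7419/25000, 3569/12500, 22943/100000, 18829/100000]
  2: [7401/25000, 7127/25000, 5743/25000, 4729/25000]
  3: [1183/4000, 1141/4000, 919/4000, 757/4000]
  4: [14831/50000, 14237/50000, 11483/50000, 9449/50000]

(P^5)[3 -> 3] = 919/4000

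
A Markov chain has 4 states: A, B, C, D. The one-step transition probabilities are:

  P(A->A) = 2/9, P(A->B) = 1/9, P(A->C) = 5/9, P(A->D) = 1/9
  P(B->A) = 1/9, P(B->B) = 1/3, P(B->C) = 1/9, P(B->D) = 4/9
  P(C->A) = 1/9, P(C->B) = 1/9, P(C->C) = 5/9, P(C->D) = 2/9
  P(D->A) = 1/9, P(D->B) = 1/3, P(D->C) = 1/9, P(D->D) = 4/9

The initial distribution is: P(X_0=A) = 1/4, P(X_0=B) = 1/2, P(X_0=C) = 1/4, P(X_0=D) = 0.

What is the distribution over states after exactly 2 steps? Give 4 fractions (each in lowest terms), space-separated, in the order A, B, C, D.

Answer: 41/324 37/162 26/81 35/108

Derivation:
Propagating the distribution step by step (d_{t+1} = d_t * P):
d_0 = (A=1/4, B=1/2, C=1/4, D=0)
  d_1[A] = 1/4*2/9 + 1/2*1/9 + 1/4*1/9 + 0*1/9 = 5/36
  d_1[B] = 1/4*1/9 + 1/2*1/3 + 1/4*1/9 + 0*1/3 = 2/9
  d_1[C] = 1/4*5/9 + 1/2*1/9 + 1/4*5/9 + 0*1/9 = 1/3
  d_1[D] = 1/4*1/9 + 1/2*4/9 + 1/4*2/9 + 0*4/9 = 11/36
d_1 = (A=5/36, B=2/9, C=1/3, D=11/36)
  d_2[A] = 5/36*2/9 + 2/9*1/9 + 1/3*1/9 + 11/36*1/9 = 41/324
  d_2[B] = 5/36*1/9 + 2/9*1/3 + 1/3*1/9 + 11/36*1/3 = 37/162
  d_2[C] = 5/36*5/9 + 2/9*1/9 + 1/3*5/9 + 11/36*1/9 = 26/81
  d_2[D] = 5/36*1/9 + 2/9*4/9 + 1/3*2/9 + 11/36*4/9 = 35/108
d_2 = (A=41/324, B=37/162, C=26/81, D=35/108)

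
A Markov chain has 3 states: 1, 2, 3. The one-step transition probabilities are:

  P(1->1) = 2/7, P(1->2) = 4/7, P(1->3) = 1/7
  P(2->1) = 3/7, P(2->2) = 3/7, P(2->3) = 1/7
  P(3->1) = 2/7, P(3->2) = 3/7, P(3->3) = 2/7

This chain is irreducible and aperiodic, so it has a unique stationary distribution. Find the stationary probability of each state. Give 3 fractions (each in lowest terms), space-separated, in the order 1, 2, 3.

The stationary distribution satisfies pi = pi * P, i.e.:
  pi_1 = 2/7*pi_1 + 3/7*pi_2 + 2/7*pi_3
  pi_2 = 4/7*pi_1 + 3/7*pi_2 + 3/7*pi_3
  pi_3 = 1/7*pi_1 + 1/7*pi_2 + 2/7*pi_3
with normalization: pi_1 + pi_2 + pi_3 = 1.

Using the first 2 balance equations plus normalization, the linear system A*pi = b is:
  [-5/7, 3/7, 2/7] . pi = 0
  [4/7, -4/7, 3/7] . pi = 0
  [1, 1, 1] . pi = 1

Solving yields:
  pi_1 = 17/48
  pi_2 = 23/48
  pi_3 = 1/6

Verification (pi * P):
  17/48*2/7 + 23/48*3/7 + 1/6*2/7 = 17/48 = pi_1  (ok)
  17/48*4/7 + 23/48*3/7 + 1/6*3/7 = 23/48 = pi_2  (ok)
  17/48*1/7 + 23/48*1/7 + 1/6*2/7 = 1/6 = pi_3  (ok)

Answer: 17/48 23/48 1/6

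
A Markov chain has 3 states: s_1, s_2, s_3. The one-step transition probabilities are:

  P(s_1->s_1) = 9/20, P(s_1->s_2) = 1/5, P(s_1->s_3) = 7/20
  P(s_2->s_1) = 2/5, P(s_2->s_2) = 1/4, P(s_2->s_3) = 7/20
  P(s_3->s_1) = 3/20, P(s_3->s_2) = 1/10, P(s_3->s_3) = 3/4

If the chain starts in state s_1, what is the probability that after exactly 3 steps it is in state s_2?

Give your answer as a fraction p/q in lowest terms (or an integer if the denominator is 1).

Computing P^3 by repeated multiplication:
P^1 =
  s_1: [9/20, 1/5, 7/20]
  s_2: [2/5, 1/4, 7/20]
  s_3: [3/20, 1/10, 3/4]
P^2 =
  s_1: [67/200, 7/40, 49/100]
  s_2: [133/400, 71/400, 49/100]
  s_3: [11/50, 13/100, 13/20]
P^3 =
  s_1: [1177/4000, 639/4000, 273/500]
  s_2: [2353/8000, 1279/8000, 273/500]
  s_3: [497/2000, 283/2000, 61/100]

(P^3)[s_1 -> s_2] = 639/4000

Answer: 639/4000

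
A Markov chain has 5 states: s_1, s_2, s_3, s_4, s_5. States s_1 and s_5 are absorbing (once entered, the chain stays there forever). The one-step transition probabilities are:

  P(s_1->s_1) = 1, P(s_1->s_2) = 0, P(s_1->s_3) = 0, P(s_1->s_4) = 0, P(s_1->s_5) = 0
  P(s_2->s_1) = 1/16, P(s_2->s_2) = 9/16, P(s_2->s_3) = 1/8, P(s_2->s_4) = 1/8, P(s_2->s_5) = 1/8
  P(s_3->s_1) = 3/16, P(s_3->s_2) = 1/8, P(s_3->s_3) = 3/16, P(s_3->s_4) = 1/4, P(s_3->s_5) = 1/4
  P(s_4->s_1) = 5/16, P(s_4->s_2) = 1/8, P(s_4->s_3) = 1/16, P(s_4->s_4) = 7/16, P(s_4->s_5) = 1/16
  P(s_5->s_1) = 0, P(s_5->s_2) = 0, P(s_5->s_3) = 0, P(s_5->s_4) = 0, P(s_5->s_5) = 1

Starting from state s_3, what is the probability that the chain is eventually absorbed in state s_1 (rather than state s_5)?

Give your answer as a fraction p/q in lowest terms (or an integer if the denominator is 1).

Answer: 363/683

Derivation:
Let a_i = P(absorbed in s_1 | start in state i).
Boundary conditions: a_s_1 = 1, a_s_5 = 0.
For each transient state i, a_i = sum_j P(i->j) * a_j:
  a_s_2 = 1/16*a_s_1 + 9/16*a_s_2 + 1/8*a_s_3 + 1/8*a_s_4 + 1/8*a_s_5
  a_s_3 = 3/16*a_s_1 + 1/8*a_s_2 + 3/16*a_s_3 + 1/4*a_s_4 + 1/4*a_s_5
  a_s_4 = 5/16*a_s_1 + 1/8*a_s_2 + 1/16*a_s_3 + 7/16*a_s_4 + 1/16*a_s_5

Substituting a_s_1 = 1 and a_s_5 = 0, rearrange to (I - Q) a = r where r[i] = P(i -> s_1):
  [7/16, -1/8, -1/8] . (a_s_2, a_s_3, a_s_4) = 1/16
  [-1/8, 13/16, -1/4] . (a_s_2, a_s_3, a_s_4) = 3/16
  [-1/8, -1/16, 9/16] . (a_s_2, a_s_3, a_s_4) = 5/16

Solving yields:
  a_s_2 = 343/683
  a_s_3 = 363/683
  a_s_4 = 496/683

Starting state is s_3, so the absorption probability is a_s_3 = 363/683.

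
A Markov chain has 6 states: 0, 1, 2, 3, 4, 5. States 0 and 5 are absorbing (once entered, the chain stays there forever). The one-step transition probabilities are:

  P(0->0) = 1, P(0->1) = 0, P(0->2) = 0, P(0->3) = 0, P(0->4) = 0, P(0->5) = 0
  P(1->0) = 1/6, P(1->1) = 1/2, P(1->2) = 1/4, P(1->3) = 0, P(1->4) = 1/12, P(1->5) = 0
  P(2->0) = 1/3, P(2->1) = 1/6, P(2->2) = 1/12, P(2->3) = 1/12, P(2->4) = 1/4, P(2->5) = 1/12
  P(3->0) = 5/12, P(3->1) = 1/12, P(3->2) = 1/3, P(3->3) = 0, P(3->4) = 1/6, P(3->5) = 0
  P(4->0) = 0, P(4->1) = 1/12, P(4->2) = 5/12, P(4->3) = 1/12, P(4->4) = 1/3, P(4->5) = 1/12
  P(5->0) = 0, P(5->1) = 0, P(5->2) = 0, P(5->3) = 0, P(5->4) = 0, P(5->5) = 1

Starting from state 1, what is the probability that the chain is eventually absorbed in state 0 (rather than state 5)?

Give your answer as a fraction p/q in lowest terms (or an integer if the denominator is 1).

Answer: 3229/3817

Derivation:
Let a_i = P(absorbed in 0 | start in state i).
Boundary conditions: a_0 = 1, a_5 = 0.
For each transient state i, a_i = sum_j P(i->j) * a_j:
  a_1 = 1/6*a_0 + 1/2*a_1 + 1/4*a_2 + 0*a_3 + 1/12*a_4 + 0*a_5
  a_2 = 1/3*a_0 + 1/6*a_1 + 1/12*a_2 + 1/12*a_3 + 1/4*a_4 + 1/12*a_5
  a_3 = 5/12*a_0 + 1/12*a_1 + 1/3*a_2 + 0*a_3 + 1/6*a_4 + 0*a_5
  a_4 = 0*a_0 + 1/12*a_1 + 5/12*a_2 + 1/12*a_3 + 1/3*a_4 + 1/12*a_5

Substituting a_0 = 1 and a_5 = 0, rearrange to (I - Q) a = r where r[i] = P(i -> 0):
  [1/2, -1/4, 0, -1/12] . (a_1, a_2, a_3, a_4) = 1/6
  [-1/6, 11/12, -1/12, -1/4] . (a_1, a_2, a_3, a_4) = 1/3
  [-1/12, -1/3, 1, -1/6] . (a_1, a_2, a_3, a_4) = 5/12
  [-1/12, -5/12, -1/12, 2/3] . (a_1, a_2, a_3, a_4) = 0

Solving yields:
  a_1 = 3229/3817
  a_2 = 3013/3817
  a_3 = 3314/3817
  a_4 = 2701/3817

Starting state is 1, so the absorption probability is a_1 = 3229/3817.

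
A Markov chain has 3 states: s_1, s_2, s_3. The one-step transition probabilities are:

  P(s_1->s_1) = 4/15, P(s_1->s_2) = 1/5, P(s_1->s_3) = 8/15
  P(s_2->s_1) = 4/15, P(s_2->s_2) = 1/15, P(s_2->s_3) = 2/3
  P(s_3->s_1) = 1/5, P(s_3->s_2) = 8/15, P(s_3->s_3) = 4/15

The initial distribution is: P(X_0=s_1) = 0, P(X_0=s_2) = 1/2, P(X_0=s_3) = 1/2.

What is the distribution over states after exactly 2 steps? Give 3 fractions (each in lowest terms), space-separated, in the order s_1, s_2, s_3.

Answer: 53/225 71/225 101/225

Derivation:
Propagating the distribution step by step (d_{t+1} = d_t * P):
d_0 = (s_1=0, s_2=1/2, s_3=1/2)
  d_1[s_1] = 0*4/15 + 1/2*4/15 + 1/2*1/5 = 7/30
  d_1[s_2] = 0*1/5 + 1/2*1/15 + 1/2*8/15 = 3/10
  d_1[s_3] = 0*8/15 + 1/2*2/3 + 1/2*4/15 = 7/15
d_1 = (s_1=7/30, s_2=3/10, s_3=7/15)
  d_2[s_1] = 7/30*4/15 + 3/10*4/15 + 7/15*1/5 = 53/225
  d_2[s_2] = 7/30*1/5 + 3/10*1/15 + 7/15*8/15 = 71/225
  d_2[s_3] = 7/30*8/15 + 3/10*2/3 + 7/15*4/15 = 101/225
d_2 = (s_1=53/225, s_2=71/225, s_3=101/225)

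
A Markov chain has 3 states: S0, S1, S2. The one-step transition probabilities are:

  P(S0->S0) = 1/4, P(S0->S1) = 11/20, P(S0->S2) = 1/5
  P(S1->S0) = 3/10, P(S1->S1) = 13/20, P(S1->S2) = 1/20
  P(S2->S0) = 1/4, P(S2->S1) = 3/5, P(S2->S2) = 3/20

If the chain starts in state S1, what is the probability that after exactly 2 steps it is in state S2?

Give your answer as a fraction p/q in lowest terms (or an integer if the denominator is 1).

Computing P^2 by repeated multiplication:
P^1 =
  S0: [1/4, 11/20, 1/5]
  S1: [3/10, 13/20, 1/20]
  S2: [1/4, 3/5, 3/20]
P^2 =
  S0: [111/400, 123/200, 43/400]
  S1: [113/400, 247/400, 1/10]
  S2: [7/25, 247/400, 41/400]

(P^2)[S1 -> S2] = 1/10

Answer: 1/10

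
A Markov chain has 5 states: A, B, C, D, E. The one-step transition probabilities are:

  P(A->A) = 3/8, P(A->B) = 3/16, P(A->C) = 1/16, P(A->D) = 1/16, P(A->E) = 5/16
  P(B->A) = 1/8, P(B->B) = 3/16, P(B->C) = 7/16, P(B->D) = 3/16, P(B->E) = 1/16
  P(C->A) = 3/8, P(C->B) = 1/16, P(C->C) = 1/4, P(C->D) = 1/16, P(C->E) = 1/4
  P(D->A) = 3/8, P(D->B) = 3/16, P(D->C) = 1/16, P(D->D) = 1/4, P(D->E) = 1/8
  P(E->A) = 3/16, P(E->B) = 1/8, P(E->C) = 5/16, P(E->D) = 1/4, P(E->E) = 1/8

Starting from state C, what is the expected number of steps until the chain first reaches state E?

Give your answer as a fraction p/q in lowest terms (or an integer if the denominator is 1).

Let h_i = expected steps to first reach E from state i.
Boundary: h_E = 0.
First-step equations for the other states:
  h_A = 1 + 3/8*h_A + 3/16*h_B + 1/16*h_C + 1/16*h_D + 5/16*h_E
  h_B = 1 + 1/8*h_A + 3/16*h_B + 7/16*h_C + 3/16*h_D + 1/16*h_E
  h_C = 1 + 3/8*h_A + 1/16*h_B + 1/4*h_C + 1/16*h_D + 1/4*h_E
  h_D = 1 + 3/8*h_A + 3/16*h_B + 1/16*h_C + 1/4*h_D + 1/8*h_E

Substituting h_E = 0 and rearranging gives the linear system (I - Q) h = 1:
  [5/8, -3/16, -1/16, -1/16] . (h_A, h_B, h_C, h_D) = 1
  [-1/8, 13/16, -7/16, -3/16] . (h_A, h_B, h_C, h_D) = 1
  [-3/8, -1/16, 3/4, -1/16] . (h_A, h_B, h_C, h_D) = 1
  [-3/8, -3/16, -1/16, 3/4] . (h_A, h_B, h_C, h_D) = 1

Solving yields:
  h_A = 11440/2763
  h_B = 14768/2763
  h_C = 1312/307
  h_D = 14080/2763

Starting state is C, so the expected hitting time is h_C = 1312/307.

Answer: 1312/307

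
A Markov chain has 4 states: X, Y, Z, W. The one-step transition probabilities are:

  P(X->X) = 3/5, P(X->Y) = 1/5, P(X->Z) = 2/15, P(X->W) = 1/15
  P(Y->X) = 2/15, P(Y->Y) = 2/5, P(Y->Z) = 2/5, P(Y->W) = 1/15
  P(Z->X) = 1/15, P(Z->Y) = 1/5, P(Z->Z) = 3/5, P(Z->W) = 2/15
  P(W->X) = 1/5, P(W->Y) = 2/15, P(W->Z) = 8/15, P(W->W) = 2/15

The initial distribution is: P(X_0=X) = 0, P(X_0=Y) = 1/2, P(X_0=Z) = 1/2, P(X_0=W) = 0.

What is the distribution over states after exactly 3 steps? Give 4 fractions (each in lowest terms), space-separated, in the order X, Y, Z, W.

Propagating the distribution step by step (d_{t+1} = d_t * P):
d_0 = (X=0, Y=1/2, Z=1/2, W=0)
  d_1[X] = 0*3/5 + 1/2*2/15 + 1/2*1/15 + 0*1/5 = 1/10
  d_1[Y] = 0*1/5 + 1/2*2/5 + 1/2*1/5 + 0*2/15 = 3/10
  d_1[Z] = 0*2/15 + 1/2*2/5 + 1/2*3/5 + 0*8/15 = 1/2
  d_1[W] = 0*1/15 + 1/2*1/15 + 1/2*2/15 + 0*2/15 = 1/10
d_1 = (X=1/10, Y=3/10, Z=1/2, W=1/10)
  d_2[X] = 1/10*3/5 + 3/10*2/15 + 1/2*1/15 + 1/10*1/5 = 23/150
  d_2[Y] = 1/10*1/5 + 3/10*2/5 + 1/2*1/5 + 1/10*2/15 = 19/75
  d_2[Z] = 1/10*2/15 + 3/10*2/5 + 1/2*3/5 + 1/10*8/15 = 73/150
  d_2[W] = 1/10*1/15 + 3/10*1/15 + 1/2*2/15 + 1/10*2/15 = 8/75
d_2 = (X=23/150, Y=19/75, Z=73/150, W=8/75)
  d_3[X] = 23/150*3/5 + 19/75*2/15 + 73/150*1/15 + 8/75*1/5 = 202/1125
  d_3[Y] = 23/150*1/5 + 19/75*2/5 + 73/150*1/5 + 8/75*2/15 = 274/1125
  d_3[Z] = 23/150*2/15 + 19/75*2/5 + 73/150*3/5 + 8/75*8/15 = 353/750
  d_3[W] = 23/150*1/15 + 19/75*1/15 + 73/150*2/15 + 8/75*2/15 = 239/2250
d_3 = (X=202/1125, Y=274/1125, Z=353/750, W=239/2250)

Answer: 202/1125 274/1125 353/750 239/2250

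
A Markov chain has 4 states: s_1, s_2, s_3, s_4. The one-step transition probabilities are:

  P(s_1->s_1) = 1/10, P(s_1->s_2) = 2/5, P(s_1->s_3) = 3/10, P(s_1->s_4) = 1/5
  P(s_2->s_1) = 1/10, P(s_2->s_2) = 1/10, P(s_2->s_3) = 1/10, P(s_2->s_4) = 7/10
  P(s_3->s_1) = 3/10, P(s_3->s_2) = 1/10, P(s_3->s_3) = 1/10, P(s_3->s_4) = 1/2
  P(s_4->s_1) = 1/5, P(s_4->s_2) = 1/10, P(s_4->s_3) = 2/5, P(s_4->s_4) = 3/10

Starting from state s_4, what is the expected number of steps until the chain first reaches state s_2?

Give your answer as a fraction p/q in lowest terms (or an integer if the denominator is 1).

Let h_i = expected steps to first reach s_2 from state i.
Boundary: h_s_2 = 0.
First-step equations for the other states:
  h_s_1 = 1 + 1/10*h_s_1 + 2/5*h_s_2 + 3/10*h_s_3 + 1/5*h_s_4
  h_s_3 = 1 + 3/10*h_s_1 + 1/10*h_s_2 + 1/10*h_s_3 + 1/2*h_s_4
  h_s_4 = 1 + 1/5*h_s_1 + 1/10*h_s_2 + 2/5*h_s_3 + 3/10*h_s_4

Substituting h_s_2 = 0 and rearranging gives the linear system (I - Q) h = 1:
  [9/10, -3/10, -1/5] . (h_s_1, h_s_3, h_s_4) = 1
  [-3/10, 9/10, -1/2] . (h_s_1, h_s_3, h_s_4) = 1
  [-1/5, -2/5, 7/10] . (h_s_1, h_s_3, h_s_4) = 1

Solving yields:
  h_s_1 = 175/39
  h_s_3 = 235/39
  h_s_4 = 80/13

Starting state is s_4, so the expected hitting time is h_s_4 = 80/13.

Answer: 80/13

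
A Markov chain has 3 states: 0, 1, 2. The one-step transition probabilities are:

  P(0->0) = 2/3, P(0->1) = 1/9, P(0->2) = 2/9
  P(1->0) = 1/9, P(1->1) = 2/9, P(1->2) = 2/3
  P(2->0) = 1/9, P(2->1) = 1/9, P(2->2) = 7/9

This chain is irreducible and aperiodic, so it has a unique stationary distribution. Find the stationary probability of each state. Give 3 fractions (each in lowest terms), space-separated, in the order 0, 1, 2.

The stationary distribution satisfies pi = pi * P, i.e.:
  pi_0 = 2/3*pi_0 + 1/9*pi_1 + 1/9*pi_2
  pi_1 = 1/9*pi_0 + 2/9*pi_1 + 1/9*pi_2
  pi_2 = 2/9*pi_0 + 2/3*pi_1 + 7/9*pi_2
with normalization: pi_0 + pi_1 + pi_2 = 1.

Using the first 2 balance equations plus normalization, the linear system A*pi = b is:
  [-1/3, 1/9, 1/9] . pi = 0
  [1/9, -7/9, 1/9] . pi = 0
  [1, 1, 1] . pi = 1

Solving yields:
  pi_0 = 1/4
  pi_1 = 1/8
  pi_2 = 5/8

Verification (pi * P):
  1/4*2/3 + 1/8*1/9 + 5/8*1/9 = 1/4 = pi_0  (ok)
  1/4*1/9 + 1/8*2/9 + 5/8*1/9 = 1/8 = pi_1  (ok)
  1/4*2/9 + 1/8*2/3 + 5/8*7/9 = 5/8 = pi_2  (ok)

Answer: 1/4 1/8 5/8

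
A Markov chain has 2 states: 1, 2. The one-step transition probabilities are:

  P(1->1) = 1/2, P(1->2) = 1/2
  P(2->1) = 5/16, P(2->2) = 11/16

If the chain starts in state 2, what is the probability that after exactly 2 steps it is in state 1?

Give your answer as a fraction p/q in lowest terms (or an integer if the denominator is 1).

Answer: 95/256

Derivation:
Computing P^2 by repeated multiplication:
P^1 =
  1: [1/2, 1/2]
  2: [5/16, 11/16]
P^2 =
  1: [13/32, 19/32]
  2: [95/256, 161/256]

(P^2)[2 -> 1] = 95/256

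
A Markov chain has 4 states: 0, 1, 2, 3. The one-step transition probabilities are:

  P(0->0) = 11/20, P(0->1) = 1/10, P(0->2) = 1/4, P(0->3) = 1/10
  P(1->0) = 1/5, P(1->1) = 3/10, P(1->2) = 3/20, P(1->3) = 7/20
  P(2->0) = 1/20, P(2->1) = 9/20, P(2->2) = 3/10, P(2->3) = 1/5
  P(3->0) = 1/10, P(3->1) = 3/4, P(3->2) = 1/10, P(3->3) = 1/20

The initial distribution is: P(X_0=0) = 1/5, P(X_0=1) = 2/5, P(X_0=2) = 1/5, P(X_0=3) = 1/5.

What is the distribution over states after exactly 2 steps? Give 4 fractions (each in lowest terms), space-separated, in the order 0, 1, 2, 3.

Propagating the distribution step by step (d_{t+1} = d_t * P):
d_0 = (0=1/5, 1=2/5, 2=1/5, 3=1/5)
  d_1[0] = 1/5*11/20 + 2/5*1/5 + 1/5*1/20 + 1/5*1/10 = 11/50
  d_1[1] = 1/5*1/10 + 2/5*3/10 + 1/5*9/20 + 1/5*3/4 = 19/50
  d_1[2] = 1/5*1/4 + 2/5*3/20 + 1/5*3/10 + 1/5*1/10 = 19/100
  d_1[3] = 1/5*1/10 + 2/5*7/20 + 1/5*1/5 + 1/5*1/20 = 21/100
d_1 = (0=11/50, 1=19/50, 2=19/100, 3=21/100)
  d_2[0] = 11/50*11/20 + 19/50*1/5 + 19/100*1/20 + 21/100*1/10 = 91/400
  d_2[1] = 11/50*1/10 + 19/50*3/10 + 19/100*9/20 + 21/100*3/4 = 379/1000
  d_2[2] = 11/50*1/4 + 19/50*3/20 + 19/100*3/10 + 21/100*1/10 = 19/100
  d_2[3] = 11/50*1/10 + 19/50*7/20 + 19/100*1/5 + 21/100*1/20 = 407/2000
d_2 = (0=91/400, 1=379/1000, 2=19/100, 3=407/2000)

Answer: 91/400 379/1000 19/100 407/2000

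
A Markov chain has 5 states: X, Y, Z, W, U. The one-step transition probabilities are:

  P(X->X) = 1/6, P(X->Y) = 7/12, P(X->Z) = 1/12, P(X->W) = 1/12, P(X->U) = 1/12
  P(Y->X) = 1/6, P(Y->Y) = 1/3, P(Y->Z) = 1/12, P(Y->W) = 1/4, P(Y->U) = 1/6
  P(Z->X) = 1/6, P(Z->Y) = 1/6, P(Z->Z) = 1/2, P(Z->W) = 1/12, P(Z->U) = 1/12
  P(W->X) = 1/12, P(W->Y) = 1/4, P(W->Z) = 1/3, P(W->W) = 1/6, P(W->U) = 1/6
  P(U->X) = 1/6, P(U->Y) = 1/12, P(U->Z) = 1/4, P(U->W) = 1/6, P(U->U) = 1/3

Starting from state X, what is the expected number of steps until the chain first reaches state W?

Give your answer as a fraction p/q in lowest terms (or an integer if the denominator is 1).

Answer: 5982/917

Derivation:
Let h_i = expected steps to first reach W from state i.
Boundary: h_W = 0.
First-step equations for the other states:
  h_X = 1 + 1/6*h_X + 7/12*h_Y + 1/12*h_Z + 1/12*h_W + 1/12*h_U
  h_Y = 1 + 1/6*h_X + 1/3*h_Y + 1/12*h_Z + 1/4*h_W + 1/6*h_U
  h_Z = 1 + 1/6*h_X + 1/6*h_Y + 1/2*h_Z + 1/12*h_W + 1/12*h_U
  h_U = 1 + 1/6*h_X + 1/12*h_Y + 1/4*h_Z + 1/6*h_W + 1/3*h_U

Substituting h_W = 0 and rearranging gives the linear system (I - Q) h = 1:
  [5/6, -7/12, -1/12, -1/12] . (h_X, h_Y, h_Z, h_U) = 1
  [-1/6, 2/3, -1/12, -1/6] . (h_X, h_Y, h_Z, h_U) = 1
  [-1/6, -1/6, 1/2, -1/12] . (h_X, h_Y, h_Z, h_U) = 1
  [-1/6, -1/12, -1/4, 2/3] . (h_X, h_Y, h_Z, h_U) = 1

Solving yields:
  h_X = 5982/917
  h_Y = 5184/917
  h_Z = 936/131
  h_U = 5976/917

Starting state is X, so the expected hitting time is h_X = 5982/917.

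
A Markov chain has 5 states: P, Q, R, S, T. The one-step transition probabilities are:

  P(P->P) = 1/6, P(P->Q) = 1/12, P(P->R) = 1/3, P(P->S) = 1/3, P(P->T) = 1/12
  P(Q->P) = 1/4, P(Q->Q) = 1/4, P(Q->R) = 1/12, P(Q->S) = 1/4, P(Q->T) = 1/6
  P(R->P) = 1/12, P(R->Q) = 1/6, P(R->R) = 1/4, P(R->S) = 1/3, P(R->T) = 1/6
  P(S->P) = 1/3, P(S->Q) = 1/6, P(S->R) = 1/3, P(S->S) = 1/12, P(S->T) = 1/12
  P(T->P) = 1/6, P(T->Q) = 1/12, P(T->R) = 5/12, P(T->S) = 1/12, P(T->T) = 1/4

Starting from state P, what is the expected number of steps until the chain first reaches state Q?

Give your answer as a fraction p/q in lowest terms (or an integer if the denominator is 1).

Let h_i = expected steps to first reach Q from state i.
Boundary: h_Q = 0.
First-step equations for the other states:
  h_P = 1 + 1/6*h_P + 1/12*h_Q + 1/3*h_R + 1/3*h_S + 1/12*h_T
  h_R = 1 + 1/12*h_P + 1/6*h_Q + 1/4*h_R + 1/3*h_S + 1/6*h_T
  h_S = 1 + 1/3*h_P + 1/6*h_Q + 1/3*h_R + 1/12*h_S + 1/12*h_T
  h_T = 1 + 1/6*h_P + 1/12*h_Q + 5/12*h_R + 1/12*h_S + 1/4*h_T

Substituting h_Q = 0 and rearranging gives the linear system (I - Q) h = 1:
  [5/6, -1/3, -1/3, -1/12] . (h_P, h_R, h_S, h_T) = 1
  [-1/12, 3/4, -1/3, -1/6] . (h_P, h_R, h_S, h_T) = 1
  [-1/3, -1/3, 11/12, -1/12] . (h_P, h_R, h_S, h_T) = 1
  [-1/6, -5/12, -1/12, 3/4] . (h_P, h_R, h_S, h_T) = 1

Solving yields:
  h_P = 516/67
  h_R = 2384/335
  h_S = 2408/335
  h_T = 2612/335

Starting state is P, so the expected hitting time is h_P = 516/67.

Answer: 516/67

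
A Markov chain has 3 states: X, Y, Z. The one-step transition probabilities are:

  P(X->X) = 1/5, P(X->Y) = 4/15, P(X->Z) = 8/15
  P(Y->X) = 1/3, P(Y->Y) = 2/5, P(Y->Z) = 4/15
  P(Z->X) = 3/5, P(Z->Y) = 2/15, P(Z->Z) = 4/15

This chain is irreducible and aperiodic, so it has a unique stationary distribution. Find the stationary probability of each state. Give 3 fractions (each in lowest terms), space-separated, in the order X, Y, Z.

Answer: 91/239 60/239 88/239

Derivation:
The stationary distribution satisfies pi = pi * P, i.e.:
  pi_X = 1/5*pi_X + 1/3*pi_Y + 3/5*pi_Z
  pi_Y = 4/15*pi_X + 2/5*pi_Y + 2/15*pi_Z
  pi_Z = 8/15*pi_X + 4/15*pi_Y + 4/15*pi_Z
with normalization: pi_X + pi_Y + pi_Z = 1.

Using the first 2 balance equations plus normalization, the linear system A*pi = b is:
  [-4/5, 1/3, 3/5] . pi = 0
  [4/15, -3/5, 2/15] . pi = 0
  [1, 1, 1] . pi = 1

Solving yields:
  pi_X = 91/239
  pi_Y = 60/239
  pi_Z = 88/239

Verification (pi * P):
  91/239*1/5 + 60/239*1/3 + 88/239*3/5 = 91/239 = pi_X  (ok)
  91/239*4/15 + 60/239*2/5 + 88/239*2/15 = 60/239 = pi_Y  (ok)
  91/239*8/15 + 60/239*4/15 + 88/239*4/15 = 88/239 = pi_Z  (ok)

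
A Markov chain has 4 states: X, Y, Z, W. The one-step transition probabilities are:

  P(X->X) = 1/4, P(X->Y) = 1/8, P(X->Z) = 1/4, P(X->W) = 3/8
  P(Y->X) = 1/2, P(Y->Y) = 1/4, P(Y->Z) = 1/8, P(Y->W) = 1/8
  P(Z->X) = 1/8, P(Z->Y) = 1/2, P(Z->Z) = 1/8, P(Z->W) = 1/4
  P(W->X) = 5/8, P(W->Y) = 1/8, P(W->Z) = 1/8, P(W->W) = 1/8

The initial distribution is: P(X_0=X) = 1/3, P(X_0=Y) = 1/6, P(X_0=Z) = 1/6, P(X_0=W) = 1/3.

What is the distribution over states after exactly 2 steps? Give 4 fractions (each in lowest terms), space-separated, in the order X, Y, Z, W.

Propagating the distribution step by step (d_{t+1} = d_t * P):
d_0 = (X=1/3, Y=1/6, Z=1/6, W=1/3)
  d_1[X] = 1/3*1/4 + 1/6*1/2 + 1/6*1/8 + 1/3*5/8 = 19/48
  d_1[Y] = 1/3*1/8 + 1/6*1/4 + 1/6*1/2 + 1/3*1/8 = 5/24
  d_1[Z] = 1/3*1/4 + 1/6*1/8 + 1/6*1/8 + 1/3*1/8 = 1/6
  d_1[W] = 1/3*3/8 + 1/6*1/8 + 1/6*1/4 + 1/3*1/8 = 11/48
d_1 = (X=19/48, Y=5/24, Z=1/6, W=11/48)
  d_2[X] = 19/48*1/4 + 5/24*1/2 + 1/6*1/8 + 11/48*5/8 = 47/128
  d_2[Y] = 19/48*1/8 + 5/24*1/4 + 1/6*1/2 + 11/48*1/8 = 41/192
  d_2[Z] = 19/48*1/4 + 5/24*1/8 + 1/6*1/8 + 11/48*1/8 = 67/384
  d_2[W] = 19/48*3/8 + 5/24*1/8 + 1/6*1/4 + 11/48*1/8 = 47/192
d_2 = (X=47/128, Y=41/192, Z=67/384, W=47/192)

Answer: 47/128 41/192 67/384 47/192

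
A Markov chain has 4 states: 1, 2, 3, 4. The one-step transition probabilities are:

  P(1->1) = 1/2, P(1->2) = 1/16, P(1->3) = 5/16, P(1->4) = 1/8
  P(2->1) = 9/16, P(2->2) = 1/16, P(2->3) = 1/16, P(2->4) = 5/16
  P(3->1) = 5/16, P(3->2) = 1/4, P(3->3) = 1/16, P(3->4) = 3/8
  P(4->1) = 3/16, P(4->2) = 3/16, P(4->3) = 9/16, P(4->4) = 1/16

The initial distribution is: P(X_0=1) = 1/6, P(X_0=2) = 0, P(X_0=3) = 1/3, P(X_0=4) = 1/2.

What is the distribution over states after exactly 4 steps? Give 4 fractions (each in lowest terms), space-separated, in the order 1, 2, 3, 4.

Propagating the distribution step by step (d_{t+1} = d_t * P):
d_0 = (1=1/6, 2=0, 3=1/3, 4=1/2)
  d_1[1] = 1/6*1/2 + 0*9/16 + 1/3*5/16 + 1/2*3/16 = 9/32
  d_1[2] = 1/6*1/16 + 0*1/16 + 1/3*1/4 + 1/2*3/16 = 3/16
  d_1[3] = 1/6*5/16 + 0*1/16 + 1/3*1/16 + 1/2*9/16 = 17/48
  d_1[4] = 1/6*1/8 + 0*5/16 + 1/3*3/8 + 1/2*1/16 = 17/96
d_1 = (1=9/32, 2=3/16, 3=17/48, 4=17/96)
  d_2[1] = 9/32*1/2 + 3/16*9/16 + 17/48*5/16 + 17/96*3/16 = 599/1536
  d_2[2] = 9/32*1/16 + 3/16*1/16 + 17/48*1/4 + 17/96*3/16 = 29/192
  d_2[3] = 9/32*5/16 + 3/16*1/16 + 17/48*1/16 + 17/96*9/16 = 85/384
  d_2[4] = 9/32*1/8 + 3/16*5/16 + 17/48*3/8 + 17/96*1/16 = 365/1536
d_2 = (1=599/1536, 2=29/192, 3=85/384, 4=365/1536)
  d_3[1] = 599/1536*1/2 + 29/192*9/16 + 85/384*5/16 + 365/1536*3/16 = 3225/8192
  d_3[2] = 599/1536*1/16 + 29/192*1/16 + 85/384*1/4 + 365/1536*3/16 = 1643/12288
  d_3[3] = 599/1536*5/16 + 29/192*1/16 + 85/384*1/16 + 365/1536*9/16 = 571/2048
  d_3[4] = 599/1536*1/8 + 29/192*5/16 + 85/384*3/8 + 365/1536*1/16 = 4763/24576
d_3 = (1=3225/8192, 2=1643/12288, 3=571/2048, 4=4763/24576)
  d_4[1] = 3225/8192*1/2 + 1643/12288*9/16 + 571/2048*5/16 + 4763/24576*3/16 = 51841/131072
  d_4[2] = 3225/8192*1/16 + 1643/12288*1/16 + 571/2048*1/4 + 4763/24576*3/16 = 27329/196608
  d_4[3] = 3225/8192*5/16 + 1643/12288*1/16 + 571/2048*1/16 + 4763/24576*9/16 = 25345/98304
  d_4[4] = 3225/8192*1/8 + 1643/12288*5/16 + 571/2048*3/8 + 4763/24576*1/16 = 81655/393216
d_4 = (1=51841/131072, 2=27329/196608, 3=25345/98304, 4=81655/393216)

Answer: 51841/131072 27329/196608 25345/98304 81655/393216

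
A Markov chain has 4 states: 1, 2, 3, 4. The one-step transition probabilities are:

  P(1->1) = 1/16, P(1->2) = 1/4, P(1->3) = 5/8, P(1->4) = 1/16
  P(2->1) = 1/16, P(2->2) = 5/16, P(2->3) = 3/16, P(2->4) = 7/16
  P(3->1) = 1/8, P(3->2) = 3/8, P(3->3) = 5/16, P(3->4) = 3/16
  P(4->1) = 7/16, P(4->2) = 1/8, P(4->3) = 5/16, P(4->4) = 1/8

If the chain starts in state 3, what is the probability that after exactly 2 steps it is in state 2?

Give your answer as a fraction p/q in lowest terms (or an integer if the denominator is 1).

Computing P^2 by repeated multiplication:
P^1 =
  1: [1/16, 1/4, 5/8, 1/16]
  2: [1/16, 5/16, 3/16, 7/16]
  3: [1/8, 3/8, 5/16, 3/16]
  4: [7/16, 1/8, 5/16, 1/8]
P^2 =
  1: [1/8, 43/128, 77/256, 61/256]
  2: [61/256, 61/256, 75/256, 59/256]
  3: [39/256, 37/128, 39/128, 65/256]
  4: [33/256, 9/32, 111/256, 5/32]

(P^2)[3 -> 2] = 37/128

Answer: 37/128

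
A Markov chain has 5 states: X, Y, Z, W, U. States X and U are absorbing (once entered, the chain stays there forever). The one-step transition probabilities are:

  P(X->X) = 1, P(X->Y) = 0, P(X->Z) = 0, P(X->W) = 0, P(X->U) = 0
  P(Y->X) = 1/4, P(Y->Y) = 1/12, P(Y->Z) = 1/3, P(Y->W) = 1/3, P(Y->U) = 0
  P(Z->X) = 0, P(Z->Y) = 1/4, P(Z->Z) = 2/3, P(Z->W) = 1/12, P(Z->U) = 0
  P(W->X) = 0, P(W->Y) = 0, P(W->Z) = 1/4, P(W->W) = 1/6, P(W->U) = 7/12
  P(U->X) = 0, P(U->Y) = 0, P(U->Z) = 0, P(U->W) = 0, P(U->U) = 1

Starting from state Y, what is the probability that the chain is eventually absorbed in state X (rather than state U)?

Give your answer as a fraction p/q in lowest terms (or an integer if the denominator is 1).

Let a_i = P(absorbed in X | start in state i).
Boundary conditions: a_X = 1, a_U = 0.
For each transient state i, a_i = sum_j P(i->j) * a_j:
  a_Y = 1/4*a_X + 1/12*a_Y + 1/3*a_Z + 1/3*a_W + 0*a_U
  a_Z = 0*a_X + 1/4*a_Y + 2/3*a_Z + 1/12*a_W + 0*a_U
  a_W = 0*a_X + 0*a_Y + 1/4*a_Z + 1/6*a_W + 7/12*a_U

Substituting a_X = 1 and a_U = 0, rearrange to (I - Q) a = r where r[i] = P(i -> X):
  [11/12, -1/3, -1/3] . (a_Y, a_Z, a_W) = 1/4
  [-1/4, 1/3, -1/12] . (a_Y, a_Z, a_W) = 0
  [0, -1/4, 5/6] . (a_Y, a_Z, a_W) = 0

Solving yields:
  a_Y = 111/251
  a_Z = 90/251
  a_W = 27/251

Starting state is Y, so the absorption probability is a_Y = 111/251.

Answer: 111/251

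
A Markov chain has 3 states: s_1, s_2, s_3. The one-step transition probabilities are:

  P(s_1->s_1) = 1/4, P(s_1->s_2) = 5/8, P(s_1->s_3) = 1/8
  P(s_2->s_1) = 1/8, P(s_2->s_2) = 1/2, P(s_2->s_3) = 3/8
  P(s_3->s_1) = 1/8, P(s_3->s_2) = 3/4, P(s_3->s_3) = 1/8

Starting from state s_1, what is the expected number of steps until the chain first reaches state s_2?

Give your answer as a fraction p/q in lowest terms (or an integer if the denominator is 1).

Let h_i = expected steps to first reach s_2 from state i.
Boundary: h_s_2 = 0.
First-step equations for the other states:
  h_s_1 = 1 + 1/4*h_s_1 + 5/8*h_s_2 + 1/8*h_s_3
  h_s_3 = 1 + 1/8*h_s_1 + 3/4*h_s_2 + 1/8*h_s_3

Substituting h_s_2 = 0 and rearranging gives the linear system (I - Q) h = 1:
  [3/4, -1/8] . (h_s_1, h_s_3) = 1
  [-1/8, 7/8] . (h_s_1, h_s_3) = 1

Solving yields:
  h_s_1 = 64/41
  h_s_3 = 56/41

Starting state is s_1, so the expected hitting time is h_s_1 = 64/41.

Answer: 64/41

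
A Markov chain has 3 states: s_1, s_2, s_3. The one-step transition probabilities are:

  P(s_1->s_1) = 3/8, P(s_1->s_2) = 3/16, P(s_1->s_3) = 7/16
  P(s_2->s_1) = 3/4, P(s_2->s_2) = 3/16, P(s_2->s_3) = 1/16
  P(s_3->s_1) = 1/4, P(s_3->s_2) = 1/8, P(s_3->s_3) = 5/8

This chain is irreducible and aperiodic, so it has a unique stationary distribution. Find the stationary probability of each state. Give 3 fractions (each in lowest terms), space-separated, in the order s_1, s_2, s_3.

The stationary distribution satisfies pi = pi * P, i.e.:
  pi_s_1 = 3/8*pi_s_1 + 3/4*pi_s_2 + 1/4*pi_s_3
  pi_s_2 = 3/16*pi_s_1 + 3/16*pi_s_2 + 1/8*pi_s_3
  pi_s_3 = 7/16*pi_s_1 + 1/16*pi_s_2 + 5/8*pi_s_3
with normalization: pi_s_1 + pi_s_2 + pi_s_3 = 1.

Using the first 2 balance equations plus normalization, the linear system A*pi = b is:
  [-5/8, 3/4, 1/4] . pi = 0
  [3/16, -13/16, 1/8] . pi = 0
  [1, 1, 1] . pi = 1

Solving yields:
  pi_s_1 = 38/101
  pi_s_2 = 16/101
  pi_s_3 = 47/101

Verification (pi * P):
  38/101*3/8 + 16/101*3/4 + 47/101*1/4 = 38/101 = pi_s_1  (ok)
  38/101*3/16 + 16/101*3/16 + 47/101*1/8 = 16/101 = pi_s_2  (ok)
  38/101*7/16 + 16/101*1/16 + 47/101*5/8 = 47/101 = pi_s_3  (ok)

Answer: 38/101 16/101 47/101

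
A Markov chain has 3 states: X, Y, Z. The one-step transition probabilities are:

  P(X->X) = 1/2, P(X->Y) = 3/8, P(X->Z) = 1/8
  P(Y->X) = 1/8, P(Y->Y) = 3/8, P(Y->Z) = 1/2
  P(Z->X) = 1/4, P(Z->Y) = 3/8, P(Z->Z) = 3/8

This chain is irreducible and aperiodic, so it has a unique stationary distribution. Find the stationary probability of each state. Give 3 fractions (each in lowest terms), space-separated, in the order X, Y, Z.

Answer: 13/48 3/8 17/48

Derivation:
The stationary distribution satisfies pi = pi * P, i.e.:
  pi_X = 1/2*pi_X + 1/8*pi_Y + 1/4*pi_Z
  pi_Y = 3/8*pi_X + 3/8*pi_Y + 3/8*pi_Z
  pi_Z = 1/8*pi_X + 1/2*pi_Y + 3/8*pi_Z
with normalization: pi_X + pi_Y + pi_Z = 1.

Using the first 2 balance equations plus normalization, the linear system A*pi = b is:
  [-1/2, 1/8, 1/4] . pi = 0
  [3/8, -5/8, 3/8] . pi = 0
  [1, 1, 1] . pi = 1

Solving yields:
  pi_X = 13/48
  pi_Y = 3/8
  pi_Z = 17/48

Verification (pi * P):
  13/48*1/2 + 3/8*1/8 + 17/48*1/4 = 13/48 = pi_X  (ok)
  13/48*3/8 + 3/8*3/8 + 17/48*3/8 = 3/8 = pi_Y  (ok)
  13/48*1/8 + 3/8*1/2 + 17/48*3/8 = 17/48 = pi_Z  (ok)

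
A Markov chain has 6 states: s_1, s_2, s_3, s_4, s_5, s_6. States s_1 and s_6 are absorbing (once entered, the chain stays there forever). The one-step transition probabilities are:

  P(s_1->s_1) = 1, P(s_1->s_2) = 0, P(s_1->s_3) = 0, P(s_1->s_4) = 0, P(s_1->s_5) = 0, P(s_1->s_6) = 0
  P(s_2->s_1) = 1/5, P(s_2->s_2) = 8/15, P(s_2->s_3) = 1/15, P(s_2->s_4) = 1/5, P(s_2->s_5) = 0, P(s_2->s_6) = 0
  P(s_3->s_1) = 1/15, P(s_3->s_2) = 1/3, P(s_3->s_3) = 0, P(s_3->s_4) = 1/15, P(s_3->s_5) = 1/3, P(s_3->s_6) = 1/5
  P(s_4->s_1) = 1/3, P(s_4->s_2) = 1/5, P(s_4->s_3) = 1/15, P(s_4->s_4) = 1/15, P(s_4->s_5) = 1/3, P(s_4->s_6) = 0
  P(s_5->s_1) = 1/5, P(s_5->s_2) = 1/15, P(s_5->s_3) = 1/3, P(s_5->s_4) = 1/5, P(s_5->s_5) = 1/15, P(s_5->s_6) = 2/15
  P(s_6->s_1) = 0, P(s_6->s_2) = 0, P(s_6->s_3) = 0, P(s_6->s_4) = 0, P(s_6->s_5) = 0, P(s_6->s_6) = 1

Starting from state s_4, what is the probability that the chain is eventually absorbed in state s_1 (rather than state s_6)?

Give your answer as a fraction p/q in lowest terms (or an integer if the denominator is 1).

Answer: 528/631

Derivation:
Let a_i = P(absorbed in s_1 | start in state i).
Boundary conditions: a_s_1 = 1, a_s_6 = 0.
For each transient state i, a_i = sum_j P(i->j) * a_j:
  a_s_2 = 1/5*a_s_1 + 8/15*a_s_2 + 1/15*a_s_3 + 1/5*a_s_4 + 0*a_s_5 + 0*a_s_6
  a_s_3 = 1/15*a_s_1 + 1/3*a_s_2 + 0*a_s_3 + 1/15*a_s_4 + 1/3*a_s_5 + 1/5*a_s_6
  a_s_4 = 1/3*a_s_1 + 1/5*a_s_2 + 1/15*a_s_3 + 1/15*a_s_4 + 1/3*a_s_5 + 0*a_s_6
  a_s_5 = 1/5*a_s_1 + 1/15*a_s_2 + 1/3*a_s_3 + 1/5*a_s_4 + 1/15*a_s_5 + 2/15*a_s_6

Substituting a_s_1 = 1 and a_s_6 = 0, rearrange to (I - Q) a = r where r[i] = P(i -> s_1):
  [7/15, -1/15, -1/5, 0] . (a_s_2, a_s_3, a_s_4, a_s_5) = 1/5
  [-1/3, 1, -1/15, -1/3] . (a_s_2, a_s_3, a_s_4, a_s_5) = 1/15
  [-1/5, -1/15, 14/15, -1/3] . (a_s_2, a_s_3, a_s_4, a_s_5) = 1/3
  [-1/15, -1/3, -1/5, 14/15] . (a_s_2, a_s_3, a_s_4, a_s_5) = 1/5

Solving yields:
  a_s_2 = 2774/3155
  a_s_3 = 2033/3155
  a_s_4 = 528/631
  a_s_5 = 2166/3155

Starting state is s_4, so the absorption probability is a_s_4 = 528/631.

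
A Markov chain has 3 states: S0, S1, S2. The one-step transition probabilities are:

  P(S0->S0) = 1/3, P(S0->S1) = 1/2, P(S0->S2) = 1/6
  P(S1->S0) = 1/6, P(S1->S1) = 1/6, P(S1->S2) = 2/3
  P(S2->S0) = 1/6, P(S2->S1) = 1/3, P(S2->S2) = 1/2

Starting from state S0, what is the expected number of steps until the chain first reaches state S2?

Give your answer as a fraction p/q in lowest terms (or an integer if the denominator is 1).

Answer: 48/17

Derivation:
Let h_i = expected steps to first reach S2 from state i.
Boundary: h_S2 = 0.
First-step equations for the other states:
  h_S0 = 1 + 1/3*h_S0 + 1/2*h_S1 + 1/6*h_S2
  h_S1 = 1 + 1/6*h_S0 + 1/6*h_S1 + 2/3*h_S2

Substituting h_S2 = 0 and rearranging gives the linear system (I - Q) h = 1:
  [2/3, -1/2] . (h_S0, h_S1) = 1
  [-1/6, 5/6] . (h_S0, h_S1) = 1

Solving yields:
  h_S0 = 48/17
  h_S1 = 30/17

Starting state is S0, so the expected hitting time is h_S0 = 48/17.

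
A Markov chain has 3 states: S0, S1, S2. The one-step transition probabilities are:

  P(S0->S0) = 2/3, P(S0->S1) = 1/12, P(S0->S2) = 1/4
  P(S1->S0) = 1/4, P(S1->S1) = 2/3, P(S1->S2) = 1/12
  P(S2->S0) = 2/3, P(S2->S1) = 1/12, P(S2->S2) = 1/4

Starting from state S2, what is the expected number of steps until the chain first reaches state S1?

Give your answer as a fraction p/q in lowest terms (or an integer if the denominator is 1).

Let h_i = expected steps to first reach S1 from state i.
Boundary: h_S1 = 0.
First-step equations for the other states:
  h_S0 = 1 + 2/3*h_S0 + 1/12*h_S1 + 1/4*h_S2
  h_S2 = 1 + 2/3*h_S0 + 1/12*h_S1 + 1/4*h_S2

Substituting h_S1 = 0 and rearranging gives the linear system (I - Q) h = 1:
  [1/3, -1/4] . (h_S0, h_S2) = 1
  [-2/3, 3/4] . (h_S0, h_S2) = 1

Solving yields:
  h_S0 = 12
  h_S2 = 12

Starting state is S2, so the expected hitting time is h_S2 = 12.

Answer: 12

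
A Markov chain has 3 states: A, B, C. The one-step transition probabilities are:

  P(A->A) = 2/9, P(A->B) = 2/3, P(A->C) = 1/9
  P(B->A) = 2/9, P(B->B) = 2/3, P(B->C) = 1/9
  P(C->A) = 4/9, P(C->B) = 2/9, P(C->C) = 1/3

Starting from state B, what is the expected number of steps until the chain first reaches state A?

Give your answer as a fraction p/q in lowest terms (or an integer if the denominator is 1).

Let h_i = expected steps to first reach A from state i.
Boundary: h_A = 0.
First-step equations for the other states:
  h_B = 1 + 2/9*h_A + 2/3*h_B + 1/9*h_C
  h_C = 1 + 4/9*h_A + 2/9*h_B + 1/3*h_C

Substituting h_A = 0 and rearranging gives the linear system (I - Q) h = 1:
  [1/3, -1/9] . (h_B, h_C) = 1
  [-2/9, 2/3] . (h_B, h_C) = 1

Solving yields:
  h_B = 63/16
  h_C = 45/16

Starting state is B, so the expected hitting time is h_B = 63/16.

Answer: 63/16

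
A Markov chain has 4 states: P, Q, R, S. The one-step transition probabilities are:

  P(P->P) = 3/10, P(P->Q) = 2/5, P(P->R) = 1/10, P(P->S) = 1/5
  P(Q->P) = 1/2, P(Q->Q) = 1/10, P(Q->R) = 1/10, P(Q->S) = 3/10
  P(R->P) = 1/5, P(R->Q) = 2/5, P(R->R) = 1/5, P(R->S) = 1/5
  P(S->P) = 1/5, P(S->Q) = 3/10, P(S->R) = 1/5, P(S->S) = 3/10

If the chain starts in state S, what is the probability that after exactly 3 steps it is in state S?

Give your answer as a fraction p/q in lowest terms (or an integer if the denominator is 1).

Answer: 127/500

Derivation:
Computing P^3 by repeated multiplication:
P^1 =
  P: [3/10, 2/5, 1/10, 1/5]
  Q: [1/2, 1/10, 1/10, 3/10]
  R: [1/5, 2/5, 1/5, 1/5]
  S: [1/5, 3/10, 1/5, 3/10]
P^2 =
  P: [7/20, 13/50, 13/100, 13/50]
  Q: [7/25, 17/50, 7/50, 6/25]
  R: [17/50, 13/50, 7/50, 13/50]
  S: [31/100, 7/25, 3/20, 13/50]
P^3 =
  P: [313/1000, 37/125, 139/1000, 63/250]
  Q: [33/100, 137/500, 69/500, 129/500]
  R: [39/125, 37/125, 7/50, 63/250]
  S: [63/200, 29/100, 141/1000, 127/500]

(P^3)[S -> S] = 127/500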